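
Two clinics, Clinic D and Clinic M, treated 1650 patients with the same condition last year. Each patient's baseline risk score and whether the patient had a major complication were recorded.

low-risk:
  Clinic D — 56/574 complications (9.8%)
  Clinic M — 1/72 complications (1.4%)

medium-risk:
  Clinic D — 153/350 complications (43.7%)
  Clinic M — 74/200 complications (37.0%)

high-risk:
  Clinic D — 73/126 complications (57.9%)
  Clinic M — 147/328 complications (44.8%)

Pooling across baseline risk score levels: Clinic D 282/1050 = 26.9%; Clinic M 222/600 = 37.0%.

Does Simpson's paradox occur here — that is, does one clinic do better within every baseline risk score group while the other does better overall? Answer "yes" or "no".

yes

Within each baseline risk score level (low-risk 9.8% vs 1.4%; medium-risk 43.7% vs 37.0%; high-risk 57.9% vs 44.8%), Clinic M has the lower rate every time. Pooled: 26.9% vs 37.0% — Clinic D has the lower rate overall. The two comparisons disagree.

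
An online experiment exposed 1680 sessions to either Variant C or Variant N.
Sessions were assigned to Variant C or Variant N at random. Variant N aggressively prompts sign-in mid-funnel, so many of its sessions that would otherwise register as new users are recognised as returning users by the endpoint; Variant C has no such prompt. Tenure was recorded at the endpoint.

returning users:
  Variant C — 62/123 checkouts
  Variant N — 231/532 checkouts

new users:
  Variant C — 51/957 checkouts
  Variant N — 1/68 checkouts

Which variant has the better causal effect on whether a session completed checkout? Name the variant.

Variant N

Variant C is higher inside every user tenure stratum but Variant N is higher in aggregate. Whether to stratify depends on how user tenure relates to the variant.
Because the variant influences user tenure, user tenure is a post-treatment mediator, not a confounder. Stratifying on it would bias the estimate; the causal effect is the crude pooled difference.
Pooled: Variant C 10.5% vs Variant N 38.7%; Variant N is higher overall.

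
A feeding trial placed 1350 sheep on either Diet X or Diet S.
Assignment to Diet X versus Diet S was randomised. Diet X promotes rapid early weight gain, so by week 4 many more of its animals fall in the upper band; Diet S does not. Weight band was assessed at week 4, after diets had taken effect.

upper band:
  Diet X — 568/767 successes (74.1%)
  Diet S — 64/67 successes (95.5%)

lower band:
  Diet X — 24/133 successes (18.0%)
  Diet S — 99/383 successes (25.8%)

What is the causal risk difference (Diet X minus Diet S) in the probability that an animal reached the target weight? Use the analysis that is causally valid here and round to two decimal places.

+0.30

Week-4 weight band is downstream of the diet. One should not condition on a consequence of treatment, so the overall rates are the right comparison.
The causal difference is the pooled difference: 0.658 − 0.362 = +0.296.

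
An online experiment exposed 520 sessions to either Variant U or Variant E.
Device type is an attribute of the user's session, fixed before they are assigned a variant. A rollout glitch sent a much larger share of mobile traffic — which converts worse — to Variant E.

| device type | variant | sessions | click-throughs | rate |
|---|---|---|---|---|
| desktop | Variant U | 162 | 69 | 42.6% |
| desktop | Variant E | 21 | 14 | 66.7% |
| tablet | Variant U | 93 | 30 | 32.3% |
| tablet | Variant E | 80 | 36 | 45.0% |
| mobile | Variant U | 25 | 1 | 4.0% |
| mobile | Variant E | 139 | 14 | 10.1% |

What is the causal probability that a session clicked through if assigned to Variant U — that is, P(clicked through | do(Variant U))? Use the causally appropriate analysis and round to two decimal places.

0.27

The stratified and pooled comparisons disagree (Variant E wins within each device type; Variant U wins overall), so the answer turns on the causal role of device type.
Device type is set before the variant has any effect — it is not caused by the variant — and it independently drives the outcome. That makes it a confounder, so the causal comparison is within device type levels.
Standardising Variant U to the population device type mix: 0.352·69/162 + 0.333·30/93 + 0.315·1/25 = 0.270.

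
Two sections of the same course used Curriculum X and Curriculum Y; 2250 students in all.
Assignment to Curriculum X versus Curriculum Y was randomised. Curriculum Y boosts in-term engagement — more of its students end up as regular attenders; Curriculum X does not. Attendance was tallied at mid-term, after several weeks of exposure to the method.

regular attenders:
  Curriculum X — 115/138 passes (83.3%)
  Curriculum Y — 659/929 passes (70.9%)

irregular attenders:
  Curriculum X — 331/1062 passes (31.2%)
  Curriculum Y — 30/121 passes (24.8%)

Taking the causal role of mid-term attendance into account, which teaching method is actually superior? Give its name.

Curriculum Y

Within every mid-term attendance level Curriculum X has the higher rate, yet pooled Curriculum Y does — Simpson's reversal.
Mid-term attendance here is a post-treatment variable shaped by the teaching method; conditioning on it would introduce bias rather than remove it. The overall comparison is the causal one.
Pooled: Curriculum X 37.2% vs Curriculum Y 65.6%; Curriculum Y is higher overall.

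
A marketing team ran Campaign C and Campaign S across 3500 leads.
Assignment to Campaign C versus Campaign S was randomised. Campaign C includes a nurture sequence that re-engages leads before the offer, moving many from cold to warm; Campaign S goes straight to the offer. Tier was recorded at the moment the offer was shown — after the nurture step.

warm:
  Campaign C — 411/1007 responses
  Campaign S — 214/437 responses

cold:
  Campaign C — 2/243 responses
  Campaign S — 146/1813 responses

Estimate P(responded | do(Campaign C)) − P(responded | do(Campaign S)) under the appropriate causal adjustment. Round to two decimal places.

+0.17

The engagement tier-specific comparison favours Campaign S throughout, but the pooled figures favour Campaign C. The question is whether to condition on engagement tier.
Engagement tier is recorded after the campaign and is itself shifted by it — it sits on the causal path from campaign to outcome. Conditioning on a mediator would strip out part of the effect we want; the pooled comparison gives the total causal effect.
The causal difference is the pooled difference: 0.330 − 0.160 = +0.170.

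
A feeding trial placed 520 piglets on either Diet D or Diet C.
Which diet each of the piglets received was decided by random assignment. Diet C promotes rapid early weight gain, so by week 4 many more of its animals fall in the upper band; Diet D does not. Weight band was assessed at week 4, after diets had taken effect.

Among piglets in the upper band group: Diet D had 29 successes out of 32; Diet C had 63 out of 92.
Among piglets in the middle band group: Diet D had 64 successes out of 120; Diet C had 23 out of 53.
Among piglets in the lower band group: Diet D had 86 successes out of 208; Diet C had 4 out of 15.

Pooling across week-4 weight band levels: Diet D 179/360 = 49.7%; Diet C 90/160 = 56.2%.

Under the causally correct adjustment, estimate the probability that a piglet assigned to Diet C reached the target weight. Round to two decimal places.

0.56

Week-4 weight band is recorded after the diet and is itself shifted by it — it sits on the causal path from diet to outcome. Conditioning on a mediator would strip out part of the effect we want; the pooled comparison gives the total causal effect.
So P(outcome | do(Diet C)) is just the pooled rate for Diet C: 90/160 = 0.562.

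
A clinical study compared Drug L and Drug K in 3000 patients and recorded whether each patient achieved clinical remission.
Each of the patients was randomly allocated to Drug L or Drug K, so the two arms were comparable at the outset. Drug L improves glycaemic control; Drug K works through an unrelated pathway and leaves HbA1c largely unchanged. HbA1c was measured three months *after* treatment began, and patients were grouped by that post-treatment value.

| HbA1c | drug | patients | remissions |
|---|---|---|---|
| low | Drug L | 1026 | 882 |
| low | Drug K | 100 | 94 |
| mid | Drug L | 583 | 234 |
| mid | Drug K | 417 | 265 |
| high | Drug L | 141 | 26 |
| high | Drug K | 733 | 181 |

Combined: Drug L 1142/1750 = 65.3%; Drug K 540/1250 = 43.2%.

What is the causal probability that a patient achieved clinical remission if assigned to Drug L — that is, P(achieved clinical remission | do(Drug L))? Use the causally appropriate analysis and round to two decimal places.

0.65

The HbA1c-specific comparison favours Drug K throughout, but the pooled figures favour Drug L. The question is whether to condition on HbA1c.
HbA1c here is a post-treatment variable shaped by the drug; conditioning on it would introduce bias rather than remove it. The overall comparison is the causal one.
So P(outcome | do(Drug L)) is just the pooled rate for Drug L: 1142/1750 = 0.653.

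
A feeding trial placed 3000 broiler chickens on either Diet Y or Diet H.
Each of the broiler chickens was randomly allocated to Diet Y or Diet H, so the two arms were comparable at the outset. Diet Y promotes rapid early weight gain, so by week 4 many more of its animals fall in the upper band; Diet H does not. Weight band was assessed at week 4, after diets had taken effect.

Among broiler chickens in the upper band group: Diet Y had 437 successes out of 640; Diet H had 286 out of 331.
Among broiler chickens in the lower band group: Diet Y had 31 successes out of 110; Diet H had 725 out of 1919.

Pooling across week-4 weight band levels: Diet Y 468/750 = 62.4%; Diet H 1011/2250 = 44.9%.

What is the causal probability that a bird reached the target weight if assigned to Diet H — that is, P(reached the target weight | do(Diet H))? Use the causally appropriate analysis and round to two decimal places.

Week-4 weight band lies on the pathway diet → week-4 weight band → outcome, so adjusting for it blocks the indirect effect. For the total causal effect of diet, use the unadjusted pooled rates.
So P(outcome | do(Diet H)) is just the pooled rate for Diet H: 1011/2250 = 0.449.

0.45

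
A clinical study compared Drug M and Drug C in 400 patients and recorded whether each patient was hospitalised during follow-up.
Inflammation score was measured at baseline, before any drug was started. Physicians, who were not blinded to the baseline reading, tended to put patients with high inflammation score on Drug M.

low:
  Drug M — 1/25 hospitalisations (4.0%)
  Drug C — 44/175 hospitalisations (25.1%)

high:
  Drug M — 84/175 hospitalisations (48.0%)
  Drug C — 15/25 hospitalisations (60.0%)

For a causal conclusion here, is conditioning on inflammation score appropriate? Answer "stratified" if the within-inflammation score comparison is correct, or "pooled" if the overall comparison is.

stratified

Inflammation score differs across drugs for reasons unrelated to any effect of the drug itself, and it separately predicts the outcome — a classic confounder. We must compare within inflammation score levels.
Within each level — low: 4.0% vs 25.1%; high: 48.0% vs 60.0% — Drug M is lower every time.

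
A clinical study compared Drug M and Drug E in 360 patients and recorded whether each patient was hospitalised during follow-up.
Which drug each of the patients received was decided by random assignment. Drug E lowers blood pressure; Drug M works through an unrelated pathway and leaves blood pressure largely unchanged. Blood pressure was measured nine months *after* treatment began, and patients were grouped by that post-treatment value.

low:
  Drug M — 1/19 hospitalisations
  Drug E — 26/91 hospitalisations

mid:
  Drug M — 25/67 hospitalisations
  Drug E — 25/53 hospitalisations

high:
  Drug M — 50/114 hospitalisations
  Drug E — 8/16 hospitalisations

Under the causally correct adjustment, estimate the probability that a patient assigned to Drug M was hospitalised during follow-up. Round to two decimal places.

0.38

Within every blood pressure level Drug M has the lower rate, yet pooled Drug E does — Simpson's reversal.
The distribution of blood pressure is itself part of what the drug does — it is an intermediate outcome. Holding it fixed would remove that part of the effect; the total effect is the pooled difference.
So P(outcome | do(Drug M)) is just the pooled rate for Drug M: 76/200 = 0.380.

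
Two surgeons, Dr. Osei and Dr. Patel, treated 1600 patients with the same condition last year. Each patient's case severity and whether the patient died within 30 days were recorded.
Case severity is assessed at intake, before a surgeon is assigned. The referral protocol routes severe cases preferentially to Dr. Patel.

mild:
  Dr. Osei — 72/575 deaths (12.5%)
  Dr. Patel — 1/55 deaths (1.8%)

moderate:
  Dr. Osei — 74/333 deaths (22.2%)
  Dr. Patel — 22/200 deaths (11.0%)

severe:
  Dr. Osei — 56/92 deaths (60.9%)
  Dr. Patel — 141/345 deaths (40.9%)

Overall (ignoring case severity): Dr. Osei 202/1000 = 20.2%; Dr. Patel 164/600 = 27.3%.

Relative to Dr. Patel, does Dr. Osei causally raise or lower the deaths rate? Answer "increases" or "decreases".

The stratified and pooled comparisons disagree (Dr. Patel wins within each case severity; Dr. Osei wins overall), so the answer turns on the causal role of case severity.
The imbalance in case severity arose from how patients were allocated, not from anything the surgeon did; and case severity independently affects the outcome. The pooled gap is confounded — condition on case severity.
Within each level — mild: 12.5% vs 1.8%; moderate: 22.2% vs 11.0%; severe: 60.9% vs 40.9% — Dr. Patel is lower every time.

increases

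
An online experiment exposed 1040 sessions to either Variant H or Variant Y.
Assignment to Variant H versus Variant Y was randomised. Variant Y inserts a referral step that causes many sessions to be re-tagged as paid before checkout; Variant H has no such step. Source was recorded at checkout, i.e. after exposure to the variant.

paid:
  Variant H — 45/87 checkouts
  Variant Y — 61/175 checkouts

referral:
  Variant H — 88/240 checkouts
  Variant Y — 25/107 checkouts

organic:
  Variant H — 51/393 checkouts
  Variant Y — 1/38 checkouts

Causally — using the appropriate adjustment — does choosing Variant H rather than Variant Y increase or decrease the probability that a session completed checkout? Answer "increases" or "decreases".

Variant H is higher inside every traffic source stratum but Variant Y is higher in aggregate. Whether to stratify depends on how traffic source relates to the variant.
Traffic source is recorded after the variant and is itself shifted by it — it sits on the causal path from variant to outcome. Conditioning on a mediator would strip out part of the effect we want; the pooled comparison gives the total causal effect.
Pooled: Variant H 25.6% vs Variant Y 27.2%; Variant Y is higher overall.

decreases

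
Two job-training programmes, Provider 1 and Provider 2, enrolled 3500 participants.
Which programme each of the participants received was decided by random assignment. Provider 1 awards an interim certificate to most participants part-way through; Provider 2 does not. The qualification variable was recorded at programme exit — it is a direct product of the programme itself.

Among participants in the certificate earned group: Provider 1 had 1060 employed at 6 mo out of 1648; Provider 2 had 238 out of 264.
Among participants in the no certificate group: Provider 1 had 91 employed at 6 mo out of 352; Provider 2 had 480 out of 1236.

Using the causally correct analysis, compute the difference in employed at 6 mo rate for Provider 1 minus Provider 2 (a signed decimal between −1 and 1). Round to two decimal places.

Within every qualification attained during the programme level Provider 2 has the higher rate, yet pooled Provider 1 does — Simpson's reversal.
Qualification attained during the programme lies on the pathway programme → qualification attained during the programme → outcome, so adjusting for it blocks the indirect effect. For the total causal effect of programme, use the unadjusted pooled rates.
The causal difference is the pooled difference: 0.576 − 0.479 = +0.097.

+0.10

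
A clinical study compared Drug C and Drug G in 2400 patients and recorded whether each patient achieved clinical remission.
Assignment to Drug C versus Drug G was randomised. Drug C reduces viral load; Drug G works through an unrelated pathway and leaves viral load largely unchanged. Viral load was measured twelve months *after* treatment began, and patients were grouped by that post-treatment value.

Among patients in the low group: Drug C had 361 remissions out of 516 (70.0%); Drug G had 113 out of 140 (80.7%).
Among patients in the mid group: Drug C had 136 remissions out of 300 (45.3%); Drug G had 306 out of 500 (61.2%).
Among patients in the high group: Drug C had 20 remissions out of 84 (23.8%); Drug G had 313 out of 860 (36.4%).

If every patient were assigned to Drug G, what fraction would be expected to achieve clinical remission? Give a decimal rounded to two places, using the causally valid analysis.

0.49

The viral load-specific comparison favours Drug G throughout, but the pooled figures favour Drug C. The question is whether to condition on viral load.
Because the drug influences viral load, viral load is a post-treatment mediator, not a confounder. Stratifying on it would bias the estimate; the causal effect is the crude pooled difference.
So P(outcome | do(Drug G)) is just the pooled rate for Drug G: 732/1500 = 0.488.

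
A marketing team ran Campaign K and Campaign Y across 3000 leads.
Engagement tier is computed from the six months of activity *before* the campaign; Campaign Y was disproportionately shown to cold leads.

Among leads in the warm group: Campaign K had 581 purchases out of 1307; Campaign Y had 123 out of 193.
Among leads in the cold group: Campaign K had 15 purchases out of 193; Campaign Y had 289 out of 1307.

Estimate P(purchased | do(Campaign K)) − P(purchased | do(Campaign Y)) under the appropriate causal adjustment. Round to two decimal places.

The engagement tier-specific comparison favours Campaign Y throughout, but the pooled figures favour Campaign K. The question is whether to condition on engagement tier.
Engagement tier satisfies the back-door criterion: it is not a descendant of the campaign, and it blocks the spurious path from campaign to outcome. Adjusting for it (i.e., using the within-engagement tier rates) gives the causal effect.
Adjusting over the population distribution of engagement tier: 0.500·(0.445−0.637) + 0.500·(0.078−0.221) = -0.168.

-0.17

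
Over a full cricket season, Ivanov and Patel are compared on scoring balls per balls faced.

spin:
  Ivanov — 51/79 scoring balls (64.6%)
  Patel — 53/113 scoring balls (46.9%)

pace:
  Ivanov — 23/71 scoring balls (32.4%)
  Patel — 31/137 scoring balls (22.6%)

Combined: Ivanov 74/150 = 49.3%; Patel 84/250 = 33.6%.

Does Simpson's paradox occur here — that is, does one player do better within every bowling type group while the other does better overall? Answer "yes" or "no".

Within each bowling type level (spin 64.6% vs 46.9%; pace 32.4% vs 22.6%), Ivanov has the higher rate every time. Pooled: 49.3% vs 33.6% — Ivanov has the higher rate overall. They agree.

no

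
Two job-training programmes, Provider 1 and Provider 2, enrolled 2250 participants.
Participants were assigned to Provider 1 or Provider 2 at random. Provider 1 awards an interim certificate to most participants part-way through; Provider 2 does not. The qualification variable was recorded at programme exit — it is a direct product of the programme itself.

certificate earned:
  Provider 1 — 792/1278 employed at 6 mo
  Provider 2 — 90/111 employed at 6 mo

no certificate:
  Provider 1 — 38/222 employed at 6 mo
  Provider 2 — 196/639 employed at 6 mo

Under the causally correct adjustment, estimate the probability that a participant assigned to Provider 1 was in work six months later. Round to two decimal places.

Within every qualification attained during the programme level Provider 2 has the higher rate, yet pooled Provider 1 does — Simpson's reversal.
Qualification attained during the programme is recorded after the programme and is itself shifted by it — it sits on the causal path from programme to outcome. Conditioning on a mediator would strip out part of the effect we want; the pooled comparison gives the total causal effect.
So P(outcome | do(Provider 1)) is just the pooled rate for Provider 1: 830/1500 = 0.553.

0.55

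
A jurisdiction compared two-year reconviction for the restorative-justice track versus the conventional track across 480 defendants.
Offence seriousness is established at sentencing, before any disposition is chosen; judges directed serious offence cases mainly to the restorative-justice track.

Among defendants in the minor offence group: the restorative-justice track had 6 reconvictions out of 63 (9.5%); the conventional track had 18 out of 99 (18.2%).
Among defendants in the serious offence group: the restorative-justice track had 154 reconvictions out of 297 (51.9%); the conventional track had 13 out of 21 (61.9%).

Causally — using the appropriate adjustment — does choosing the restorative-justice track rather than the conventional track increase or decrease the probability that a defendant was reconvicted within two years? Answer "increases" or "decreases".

decreases

The offence seriousness-specific comparison favours the restorative-justice track throughout, but the pooled figures favour the conventional track. The question is whether to condition on offence seriousness.
Here offence seriousness is a common cause — it drives both which disposition a case falls under and the outcome. The crude comparison mixes populations; the stratum-specific rates are the causally relevant ones.
Within each level — minor offence: 9.5% vs 18.2%; serious offence: 51.9% vs 61.9% — the restorative-justice track is lower every time.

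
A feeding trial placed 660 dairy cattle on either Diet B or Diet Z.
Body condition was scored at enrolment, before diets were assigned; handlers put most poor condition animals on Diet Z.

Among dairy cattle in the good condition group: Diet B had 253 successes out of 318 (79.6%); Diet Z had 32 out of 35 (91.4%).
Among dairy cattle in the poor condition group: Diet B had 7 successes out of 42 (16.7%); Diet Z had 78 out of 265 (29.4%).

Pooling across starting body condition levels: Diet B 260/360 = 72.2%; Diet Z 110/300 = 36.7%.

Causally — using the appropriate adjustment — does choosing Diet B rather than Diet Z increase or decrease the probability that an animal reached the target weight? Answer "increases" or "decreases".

Starting body condition is set before the diet has any effect — it is not caused by the diet — and it independently drives the outcome. That makes it a confounder, so the causal comparison is within starting body condition levels.
Within each level — good condition: 79.6% vs 91.4%; poor condition: 16.7% vs 29.4% — Diet Z is higher every time.

decreases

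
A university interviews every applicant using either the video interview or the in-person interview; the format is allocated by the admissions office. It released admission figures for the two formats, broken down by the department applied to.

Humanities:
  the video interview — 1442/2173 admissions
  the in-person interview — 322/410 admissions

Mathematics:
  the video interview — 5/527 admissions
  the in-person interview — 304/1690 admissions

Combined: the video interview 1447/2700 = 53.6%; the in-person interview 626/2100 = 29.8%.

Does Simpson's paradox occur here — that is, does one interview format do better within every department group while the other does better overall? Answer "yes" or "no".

yes

Within each department level (Humanities 66.4% vs 78.5%; Mathematics 0.9% vs 18.0%), the in-person interview has the higher rate every time. Pooled: 53.6% vs 29.8% — the video interview has the higher rate overall. The two comparisons disagree.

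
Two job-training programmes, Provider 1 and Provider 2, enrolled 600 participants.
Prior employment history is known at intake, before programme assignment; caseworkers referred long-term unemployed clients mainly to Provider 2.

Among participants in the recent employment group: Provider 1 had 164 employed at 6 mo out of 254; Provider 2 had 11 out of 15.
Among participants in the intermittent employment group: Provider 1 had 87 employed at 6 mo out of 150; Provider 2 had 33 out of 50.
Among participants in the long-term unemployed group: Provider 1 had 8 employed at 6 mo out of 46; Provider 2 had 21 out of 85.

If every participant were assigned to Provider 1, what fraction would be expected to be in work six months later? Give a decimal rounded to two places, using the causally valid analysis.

0.52

Within every prior employment history level Provider 2 has the higher rate, yet pooled Provider 1 does — Simpson's reversal.
Prior employment history is set before the programme has any effect — it is not caused by the programme — and it independently drives the outcome. That makes it a confounder, so the causal comparison is within prior employment history levels.
Standardising Provider 1 to the population prior employment history mix: 0.448·164/254 + 0.333·87/150 + 0.218·8/46 = 0.521.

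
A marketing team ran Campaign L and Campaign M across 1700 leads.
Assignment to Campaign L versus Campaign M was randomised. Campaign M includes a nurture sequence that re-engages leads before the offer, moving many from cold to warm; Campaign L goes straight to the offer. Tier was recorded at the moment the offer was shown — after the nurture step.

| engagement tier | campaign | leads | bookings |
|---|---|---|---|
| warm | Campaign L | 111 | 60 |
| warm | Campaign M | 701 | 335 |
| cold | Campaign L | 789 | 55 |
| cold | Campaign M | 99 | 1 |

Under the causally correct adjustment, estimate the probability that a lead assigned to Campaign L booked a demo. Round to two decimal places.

0.13

Engagement tier here is a post-treatment variable shaped by the campaign; conditioning on it would introduce bias rather than remove it. The overall comparison is the causal one.
So P(outcome | do(Campaign L)) is just the pooled rate for Campaign L: 115/900 = 0.128.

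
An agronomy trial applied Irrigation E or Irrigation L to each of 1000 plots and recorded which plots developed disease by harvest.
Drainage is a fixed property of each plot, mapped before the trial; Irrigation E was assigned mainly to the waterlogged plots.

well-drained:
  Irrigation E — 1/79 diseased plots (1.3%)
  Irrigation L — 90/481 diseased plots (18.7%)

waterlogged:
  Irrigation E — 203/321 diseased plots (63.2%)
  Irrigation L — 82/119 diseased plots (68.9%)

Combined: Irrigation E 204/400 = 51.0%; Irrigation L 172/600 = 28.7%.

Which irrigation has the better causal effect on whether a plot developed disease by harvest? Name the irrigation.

Irrigation E

The field drainage-specific comparison favours Irrigation E throughout, but the pooled figures favour Irrigation L. The question is whether to condition on field drainage.
Field drainage satisfies the back-door criterion: it is not a descendant of the irrigation, and it blocks the spurious path from irrigation to outcome. Adjusting for it (i.e., using the within-field drainage rates) gives the causal effect.
Within each level — well-drained: 1.3% vs 18.7%; waterlogged: 63.2% vs 68.9% — Irrigation E is lower every time.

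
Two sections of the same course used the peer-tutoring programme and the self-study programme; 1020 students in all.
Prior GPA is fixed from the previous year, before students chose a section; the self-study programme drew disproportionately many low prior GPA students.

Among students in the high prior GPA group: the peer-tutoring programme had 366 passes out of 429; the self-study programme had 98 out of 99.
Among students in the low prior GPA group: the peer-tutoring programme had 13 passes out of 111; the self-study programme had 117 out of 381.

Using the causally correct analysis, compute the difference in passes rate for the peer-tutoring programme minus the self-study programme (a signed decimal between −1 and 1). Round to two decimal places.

The stratified and pooled comparisons disagree (the self-study programme wins within each prior GPA band; the peer-tutoring programme wins overall), so the answer turns on the causal role of prior GPA band.
Nothing the teaching method does changes prior GPA band; the imbalance is an allocation artefact. With prior GPA band also predicting the outcome, the pooled figure is confounded, and the within-stratum comparison is the causal one.
Adjusting over the population distribution of prior GPA band: 0.518·(0.853−0.990) + 0.482·(0.117−0.307) = -0.162.

-0.16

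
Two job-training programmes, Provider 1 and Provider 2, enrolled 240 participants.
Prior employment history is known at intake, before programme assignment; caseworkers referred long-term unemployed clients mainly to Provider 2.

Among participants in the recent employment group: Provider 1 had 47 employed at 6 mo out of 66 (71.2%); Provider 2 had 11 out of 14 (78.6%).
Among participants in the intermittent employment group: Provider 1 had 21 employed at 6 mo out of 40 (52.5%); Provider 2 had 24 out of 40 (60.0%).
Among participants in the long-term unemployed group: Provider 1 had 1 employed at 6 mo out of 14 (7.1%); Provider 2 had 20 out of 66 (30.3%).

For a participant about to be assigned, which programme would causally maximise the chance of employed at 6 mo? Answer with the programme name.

Provider 2

The stratified and pooled comparisons disagree (Provider 2 wins within each prior employment history; Provider 1 wins overall), so the answer turns on the causal role of prior employment history.
Prior employment history satisfies the back-door criterion: it is not a descendant of the programme, and it blocks the spurious path from programme to outcome. Adjusting for it (i.e., using the within-prior employment history rates) gives the causal effect.
Within each level — recent employment: 71.2% vs 78.6%; intermittent employment: 52.5% vs 60.0%; long-term unemployed: 7.1% vs 30.3% — Provider 2 is higher every time.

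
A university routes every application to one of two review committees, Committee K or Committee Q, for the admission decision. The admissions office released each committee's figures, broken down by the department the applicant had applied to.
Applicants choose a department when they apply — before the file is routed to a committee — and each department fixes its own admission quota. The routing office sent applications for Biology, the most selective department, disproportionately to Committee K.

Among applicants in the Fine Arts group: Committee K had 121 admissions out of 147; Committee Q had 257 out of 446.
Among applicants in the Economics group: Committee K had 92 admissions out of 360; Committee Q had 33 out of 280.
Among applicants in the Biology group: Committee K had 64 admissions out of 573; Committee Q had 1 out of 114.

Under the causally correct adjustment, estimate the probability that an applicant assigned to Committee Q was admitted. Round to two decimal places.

Committee K is higher inside every department stratum but Committee Q is higher in aggregate. Whether to stratify depends on how department relates to the review committee.
The imbalance in department arose from how applicants were allocated, not from anything the review committee did; and department independently affects the outcome. The pooled gap is confounded — condition on department.
Standardising Committee Q to the population department mix: 0.309·257/446 + 0.333·33/280 + 0.358·1/114 = 0.220.

0.22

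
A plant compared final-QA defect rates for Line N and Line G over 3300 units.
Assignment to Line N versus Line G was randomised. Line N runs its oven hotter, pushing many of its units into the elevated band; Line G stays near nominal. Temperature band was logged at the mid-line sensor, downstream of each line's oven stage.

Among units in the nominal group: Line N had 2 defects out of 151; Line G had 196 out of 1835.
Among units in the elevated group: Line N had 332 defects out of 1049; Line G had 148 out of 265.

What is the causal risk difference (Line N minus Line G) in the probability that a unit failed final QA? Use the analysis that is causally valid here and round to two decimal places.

The in-process temperature band-specific comparison favours Line N throughout, but the pooled figures favour Line G. The question is whether to condition on in-process temperature band.
The distribution of in-process temperature band is itself part of what the line does — it is an intermediate outcome. Holding it fixed would remove that part of the effect; the total effect is the pooled difference.
The causal difference is the pooled difference: 0.278 − 0.164 = +0.115.

+0.11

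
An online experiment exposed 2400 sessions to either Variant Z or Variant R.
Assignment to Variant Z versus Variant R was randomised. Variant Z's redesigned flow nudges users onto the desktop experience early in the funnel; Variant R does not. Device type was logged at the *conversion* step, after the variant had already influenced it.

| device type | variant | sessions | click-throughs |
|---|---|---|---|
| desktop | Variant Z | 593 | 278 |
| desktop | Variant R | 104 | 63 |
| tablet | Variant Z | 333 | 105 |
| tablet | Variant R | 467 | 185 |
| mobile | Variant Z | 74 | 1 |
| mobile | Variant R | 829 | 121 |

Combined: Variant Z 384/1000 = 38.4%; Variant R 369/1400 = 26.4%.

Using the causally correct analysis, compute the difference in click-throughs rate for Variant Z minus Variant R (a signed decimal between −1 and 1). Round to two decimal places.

+0.12

Device type is recorded after the variant and is itself shifted by it — it sits on the causal path from variant to outcome. Conditioning on a mediator would strip out part of the effect we want; the pooled comparison gives the total causal effect.
The causal difference is the pooled difference: 0.384 − 0.264 = +0.120.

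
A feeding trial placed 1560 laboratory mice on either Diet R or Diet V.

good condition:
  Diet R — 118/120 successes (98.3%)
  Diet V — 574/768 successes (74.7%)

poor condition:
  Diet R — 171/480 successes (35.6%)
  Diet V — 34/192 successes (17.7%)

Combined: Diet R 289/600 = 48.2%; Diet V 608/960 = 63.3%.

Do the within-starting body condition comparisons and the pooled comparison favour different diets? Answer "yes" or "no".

yes

Within each starting body condition level (good condition 98.3% vs 74.7%; poor condition 35.6% vs 17.7%), Diet R has the higher rate every time. Pooled: 48.2% vs 63.3% — Diet V has the higher rate overall. The two comparisons disagree.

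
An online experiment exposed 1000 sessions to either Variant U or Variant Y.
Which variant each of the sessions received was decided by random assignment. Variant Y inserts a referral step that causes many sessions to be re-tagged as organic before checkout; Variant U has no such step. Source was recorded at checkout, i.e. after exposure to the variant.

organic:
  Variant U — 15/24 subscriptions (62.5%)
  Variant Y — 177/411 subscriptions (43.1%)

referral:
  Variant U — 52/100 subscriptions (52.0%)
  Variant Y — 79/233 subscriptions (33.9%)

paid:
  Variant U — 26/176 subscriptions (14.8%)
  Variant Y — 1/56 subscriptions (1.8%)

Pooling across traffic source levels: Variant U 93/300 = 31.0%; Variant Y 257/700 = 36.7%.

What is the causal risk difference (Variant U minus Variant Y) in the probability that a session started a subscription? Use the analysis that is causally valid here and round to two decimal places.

-0.06

Variant U is higher inside every traffic source stratum but Variant Y is higher in aggregate. Whether to stratify depends on how traffic source relates to the variant.
Traffic source is recorded after the variant and is itself shifted by it — it sits on the causal path from variant to outcome. Conditioning on a mediator would strip out part of the effect we want; the pooled comparison gives the total causal effect.
The causal difference is the pooled difference: 0.310 − 0.367 = -0.057.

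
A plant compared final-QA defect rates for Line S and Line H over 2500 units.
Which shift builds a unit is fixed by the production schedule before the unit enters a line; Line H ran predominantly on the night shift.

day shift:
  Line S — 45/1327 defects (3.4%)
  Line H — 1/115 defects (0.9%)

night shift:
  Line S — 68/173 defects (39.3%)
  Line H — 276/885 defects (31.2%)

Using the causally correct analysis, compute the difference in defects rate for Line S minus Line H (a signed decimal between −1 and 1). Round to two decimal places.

The stratified and pooled comparisons disagree (Line H wins within each shift; Line S wins overall), so the answer turns on the causal role of shift.
Shift satisfies the back-door criterion: it is not a descendant of the line, and it blocks the spurious path from line to outcome. Adjusting for it (i.e., using the within-shift rates) gives the causal effect.
Adjusting over the population distribution of shift: 0.577·(0.034−0.009) + 0.423·(0.393−0.312) = +0.049.

+0.05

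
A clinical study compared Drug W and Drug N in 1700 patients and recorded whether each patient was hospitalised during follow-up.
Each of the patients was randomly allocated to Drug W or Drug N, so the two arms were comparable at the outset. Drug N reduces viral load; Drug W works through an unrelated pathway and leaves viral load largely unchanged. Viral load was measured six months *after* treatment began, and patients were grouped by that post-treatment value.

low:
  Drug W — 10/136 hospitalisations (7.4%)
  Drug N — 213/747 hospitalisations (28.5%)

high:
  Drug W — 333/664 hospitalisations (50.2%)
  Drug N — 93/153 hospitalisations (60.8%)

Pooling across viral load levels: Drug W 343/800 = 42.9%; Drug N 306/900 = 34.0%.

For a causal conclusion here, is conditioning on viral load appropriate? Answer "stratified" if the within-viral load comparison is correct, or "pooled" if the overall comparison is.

Drug W is lower inside every viral load stratum but Drug N is lower in aggregate. Whether to stratify depends on how viral load relates to the drug.
Because the drug influences viral load, viral load is a post-treatment mediator, not a confounder. Stratifying on it would bias the estimate; the causal effect is the crude pooled difference.
Pooled: Drug W 42.9% vs Drug N 34.0%; Drug N is lower overall.

pooled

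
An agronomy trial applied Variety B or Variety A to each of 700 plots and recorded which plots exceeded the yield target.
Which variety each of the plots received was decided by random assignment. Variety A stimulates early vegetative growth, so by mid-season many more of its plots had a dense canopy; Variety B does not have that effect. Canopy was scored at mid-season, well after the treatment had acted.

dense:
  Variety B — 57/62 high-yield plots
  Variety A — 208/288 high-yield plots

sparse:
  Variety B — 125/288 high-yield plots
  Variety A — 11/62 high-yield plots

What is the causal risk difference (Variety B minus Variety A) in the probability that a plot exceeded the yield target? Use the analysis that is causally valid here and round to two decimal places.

Mid-season canopy here is a post-treatment variable shaped by the variety; conditioning on it would introduce bias rather than remove it. The overall comparison is the causal one.
The causal difference is the pooled difference: 0.520 − 0.626 = -0.106.

-0.11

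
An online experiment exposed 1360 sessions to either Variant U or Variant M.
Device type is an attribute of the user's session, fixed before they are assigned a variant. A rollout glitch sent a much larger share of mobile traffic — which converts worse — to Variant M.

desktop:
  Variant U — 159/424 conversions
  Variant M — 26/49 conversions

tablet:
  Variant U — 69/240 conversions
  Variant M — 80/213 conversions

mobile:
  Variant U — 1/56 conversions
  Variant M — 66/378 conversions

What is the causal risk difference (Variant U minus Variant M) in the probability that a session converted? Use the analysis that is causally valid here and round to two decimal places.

The device type-specific comparison favours Variant M throughout, but the pooled figures favour Variant U. The question is whether to condition on device type.
Device type differs across variants for reasons unrelated to any effect of the variant itself, and it separately predicts the outcome — a classic confounder. We must compare within device type levels.
Adjusting over the population distribution of device type: 0.348·(0.375−0.531) + 0.333·(0.287−0.376) + 0.319·(0.018−0.175) = -0.133.

-0.13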